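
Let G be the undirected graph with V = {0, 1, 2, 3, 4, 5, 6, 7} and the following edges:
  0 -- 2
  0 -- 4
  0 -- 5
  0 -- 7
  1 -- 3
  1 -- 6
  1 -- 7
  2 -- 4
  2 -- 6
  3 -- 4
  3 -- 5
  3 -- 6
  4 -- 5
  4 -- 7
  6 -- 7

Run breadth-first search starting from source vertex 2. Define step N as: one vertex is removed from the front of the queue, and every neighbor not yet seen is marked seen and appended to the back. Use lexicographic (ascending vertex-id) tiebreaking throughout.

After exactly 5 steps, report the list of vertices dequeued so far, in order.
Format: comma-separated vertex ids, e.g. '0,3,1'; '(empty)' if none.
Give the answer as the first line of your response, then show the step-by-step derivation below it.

2,0,4,6,5

step 1: dequeue 2; queue=[0,4,6]; order=2
step 2: dequeue 0; queue=[4,6,5,7]; order=2,0
step 3: dequeue 4; queue=[6,5,7,3]; order=2,0,4
step 4: dequeue 6; queue=[5,7,3,1]; order=2,0,4,6
step 5: dequeue 5; queue=[7,3,1]; order=2,0,4,6,5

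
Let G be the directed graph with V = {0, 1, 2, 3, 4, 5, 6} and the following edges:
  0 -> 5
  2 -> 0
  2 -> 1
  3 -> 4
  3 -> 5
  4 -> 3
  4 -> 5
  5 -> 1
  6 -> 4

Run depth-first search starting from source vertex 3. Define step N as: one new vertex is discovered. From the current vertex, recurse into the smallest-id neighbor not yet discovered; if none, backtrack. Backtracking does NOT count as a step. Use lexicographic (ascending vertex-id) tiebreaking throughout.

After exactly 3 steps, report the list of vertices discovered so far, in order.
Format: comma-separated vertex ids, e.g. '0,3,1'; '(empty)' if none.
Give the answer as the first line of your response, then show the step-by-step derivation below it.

3,4,5

step 1: discover 3; path=3; order=3
step 2: discover 4; path=3>4; order=3,4
step 3: discover 5; path=3>4>5; order=3,4,5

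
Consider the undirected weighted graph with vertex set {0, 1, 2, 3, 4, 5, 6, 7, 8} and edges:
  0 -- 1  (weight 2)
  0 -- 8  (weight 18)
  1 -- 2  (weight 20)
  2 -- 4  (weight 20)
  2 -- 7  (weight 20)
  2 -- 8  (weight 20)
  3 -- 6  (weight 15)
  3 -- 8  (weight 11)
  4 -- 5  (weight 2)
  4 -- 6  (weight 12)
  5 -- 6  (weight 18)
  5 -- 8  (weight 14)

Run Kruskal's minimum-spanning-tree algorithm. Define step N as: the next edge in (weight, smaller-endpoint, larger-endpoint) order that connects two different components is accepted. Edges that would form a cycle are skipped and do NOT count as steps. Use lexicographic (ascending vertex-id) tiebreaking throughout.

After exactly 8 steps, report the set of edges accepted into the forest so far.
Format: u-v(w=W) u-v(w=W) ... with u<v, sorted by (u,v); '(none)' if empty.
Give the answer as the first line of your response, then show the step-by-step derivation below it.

0-1(w=2) 0-8(w=18) 1-2(w=20) 2-7(w=20) 3-8(w=11) 4-5(w=2) 4-6(w=12) 5-8(w=14)

step 1: add edge 0-1 (w=2); MST = {0-1(w=2)}
step 2: add edge 4-5 (w=2); MST = {0-1(w=2) 4-5(w=2)}
step 3: add edge 3-8 (w=11); MST = {0-1(w=2) 3-8(w=11) 4-5(w=2)}
step 4: add edge 4-6 (w=12); MST = {0-1(w=2) 3-8(w=11) 4-5(w=2) 4-6(w=12)}
step 5: add edge 5-8 (w=14); MST = {0-1(w=2) 3-8(w=11) 4-5(w=2) 4-6(w=12) 5-8(w=14)}
step 6: add edge 0-8 (w=18); MST = {0-1(w=2) 0-8(w=18) 3-8(w=11) 4-5(w=2) 4-6(w=12) 5-8(w=14)}
step 7: add edge 1-2 (w=20); MST = {0-1(w=2) 0-8(w=18) 1-2(w=20) 3-8(w=11) 4-5(w=2) 4-6(w=12) 5-8(w=14)}
step 8: add edge 2-7 (w=20); MST = {0-1(w=2) 0-8(w=18) 1-2(w=20) 2-7(w=20) 3-8(w=11) 4-5(w=2) 4-6(w=12) 5-8(w=14)}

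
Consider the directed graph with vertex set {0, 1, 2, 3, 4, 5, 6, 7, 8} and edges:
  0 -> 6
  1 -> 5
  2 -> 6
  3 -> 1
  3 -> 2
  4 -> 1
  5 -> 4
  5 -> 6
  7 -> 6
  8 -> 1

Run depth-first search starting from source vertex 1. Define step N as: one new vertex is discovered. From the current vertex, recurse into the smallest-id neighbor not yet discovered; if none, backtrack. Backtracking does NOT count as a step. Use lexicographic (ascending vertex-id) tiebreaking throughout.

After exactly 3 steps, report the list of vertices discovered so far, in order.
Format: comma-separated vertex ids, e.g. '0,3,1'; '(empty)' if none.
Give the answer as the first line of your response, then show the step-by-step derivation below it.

1,5,4

step 1: discover 1; path=1; order=1
step 2: discover 5; path=1>5; order=1,5
step 3: discover 4; path=1>5>4; order=1,5,4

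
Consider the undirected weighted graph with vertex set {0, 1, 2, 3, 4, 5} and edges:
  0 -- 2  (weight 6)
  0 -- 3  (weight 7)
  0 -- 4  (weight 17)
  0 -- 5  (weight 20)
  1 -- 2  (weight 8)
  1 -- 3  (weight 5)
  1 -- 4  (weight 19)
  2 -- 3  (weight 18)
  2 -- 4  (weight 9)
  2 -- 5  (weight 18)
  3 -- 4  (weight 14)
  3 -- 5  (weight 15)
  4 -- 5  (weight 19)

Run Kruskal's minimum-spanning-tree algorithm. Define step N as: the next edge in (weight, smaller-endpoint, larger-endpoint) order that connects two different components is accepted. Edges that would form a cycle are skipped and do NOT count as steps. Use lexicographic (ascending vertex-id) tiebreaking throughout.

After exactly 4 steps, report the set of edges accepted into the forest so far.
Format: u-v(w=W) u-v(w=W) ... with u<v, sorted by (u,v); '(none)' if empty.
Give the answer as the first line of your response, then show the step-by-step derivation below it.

0-2(w=6) 0-3(w=7) 1-3(w=5) 2-4(w=9)

step 1: add edge 1-3 (w=5); MST = {1-3(w=5)}
step 2: add edge 0-2 (w=6); MST = {0-2(w=6) 1-3(w=5)}
step 3: add edge 0-3 (w=7); MST = {0-2(w=6) 0-3(w=7) 1-3(w=5)}
step 4: add edge 2-4 (w=9); MST = {0-2(w=6) 0-3(w=7) 1-3(w=5) 2-4(w=9)}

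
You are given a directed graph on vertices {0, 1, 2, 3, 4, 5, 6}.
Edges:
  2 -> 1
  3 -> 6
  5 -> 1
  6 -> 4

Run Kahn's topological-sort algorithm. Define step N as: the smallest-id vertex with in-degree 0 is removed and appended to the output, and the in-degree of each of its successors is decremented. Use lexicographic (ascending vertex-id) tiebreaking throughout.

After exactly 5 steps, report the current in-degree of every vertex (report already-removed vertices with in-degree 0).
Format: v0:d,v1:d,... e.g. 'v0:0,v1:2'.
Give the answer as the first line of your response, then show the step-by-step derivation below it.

v0:0,v1:0,v2:0,v3:0,v4:1,v5:0,v6:0

step 1: output 0; order=[0]; indeg=(0,2,0,0,1,0,1)
step 2: output 2; order=[0,2]; indeg=(0,1,0,0,1,0,1)
step 3: output 3; order=[0,2,3]; indeg=(0,1,0,0,1,0,0)
step 4: output 5; order=[0,2,3,5]; indeg=(0,0,0,0,1,0,0)
step 5: output 1; order=[0,2,3,5,1]; indeg=(0,0,0,0,1,0,0)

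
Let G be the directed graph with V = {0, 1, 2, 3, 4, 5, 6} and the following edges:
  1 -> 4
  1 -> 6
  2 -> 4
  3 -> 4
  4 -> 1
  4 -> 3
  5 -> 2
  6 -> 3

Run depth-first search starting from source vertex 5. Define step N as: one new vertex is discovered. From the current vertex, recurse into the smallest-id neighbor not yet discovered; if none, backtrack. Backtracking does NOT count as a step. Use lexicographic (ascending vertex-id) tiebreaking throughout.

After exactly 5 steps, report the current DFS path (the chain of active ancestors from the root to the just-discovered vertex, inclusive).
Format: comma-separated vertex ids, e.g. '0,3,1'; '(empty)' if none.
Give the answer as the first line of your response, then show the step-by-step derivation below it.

5,2,4,1,6

step 1: discover 5; path=5; order=5
step 2: discover 2; path=5>2; order=5,2
step 3: discover 4; path=5>2>4; order=5,2,4
step 4: discover 1; path=5>2>4>1; order=5,2,4,1
step 5: discover 6; path=5>2>4>1>6; order=5,2,4,1,6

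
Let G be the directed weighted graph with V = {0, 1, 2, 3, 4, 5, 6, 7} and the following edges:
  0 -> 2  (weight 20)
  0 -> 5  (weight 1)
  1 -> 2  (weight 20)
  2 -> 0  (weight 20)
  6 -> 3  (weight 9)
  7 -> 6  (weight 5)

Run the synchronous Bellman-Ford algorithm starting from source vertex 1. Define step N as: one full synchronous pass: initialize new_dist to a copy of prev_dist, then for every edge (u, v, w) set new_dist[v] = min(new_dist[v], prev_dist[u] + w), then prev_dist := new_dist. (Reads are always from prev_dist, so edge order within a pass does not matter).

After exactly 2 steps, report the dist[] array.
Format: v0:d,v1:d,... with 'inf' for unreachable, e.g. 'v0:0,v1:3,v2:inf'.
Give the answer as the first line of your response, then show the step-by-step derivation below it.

v0:40,v1:0,v2:20,v3:inf,v4:inf,v5:inf,v6:inf,v7:inf

step 1: dist = v0:inf,v1:0,v2:20,v3:inf,v4:inf,v5:inf,v6:inf,v7:inf
step 2: dist = v0:40,v1:0,v2:20,v3:inf,v4:inf,v5:inf,v6:inf,v7:inf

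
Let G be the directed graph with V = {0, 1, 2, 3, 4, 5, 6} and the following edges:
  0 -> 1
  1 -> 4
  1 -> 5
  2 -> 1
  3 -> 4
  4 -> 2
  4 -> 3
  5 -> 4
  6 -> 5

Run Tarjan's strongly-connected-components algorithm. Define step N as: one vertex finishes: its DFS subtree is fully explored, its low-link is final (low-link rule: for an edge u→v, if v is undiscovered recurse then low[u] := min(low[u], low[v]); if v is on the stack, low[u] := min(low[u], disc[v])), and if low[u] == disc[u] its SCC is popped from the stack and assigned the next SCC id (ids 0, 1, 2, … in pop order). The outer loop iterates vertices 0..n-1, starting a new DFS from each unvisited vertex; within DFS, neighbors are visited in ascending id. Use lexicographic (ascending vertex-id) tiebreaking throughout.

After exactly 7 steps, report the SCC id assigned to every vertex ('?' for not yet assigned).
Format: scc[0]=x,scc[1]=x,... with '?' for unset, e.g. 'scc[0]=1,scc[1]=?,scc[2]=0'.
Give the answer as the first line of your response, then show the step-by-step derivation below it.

scc[0]=1,scc[1]=0,scc[2]=0,scc[3]=0,scc[4]=0,scc[5]=0,scc[6]=2

step 1: low=(low[0]=0,low[1]=1,low[2]=1,low[3]=?,low[4]=2,low[5]=?,low[6]=?); scc=(scc[0]=?,scc[1]=?,scc[2]=?,scc[3]=?,scc[4]=?,scc[5]=?,scc[6]=?)
step 2: low=(low[0]=0,low[1]=1,low[2]=1,low[3]=2,low[4]=1,low[5]=?,low[6]=?); scc=(scc[0]=?,scc[1]=?,scc[2]=?,scc[3]=?,scc[4]=?,scc[5]=?,scc[6]=?)
step 3: low=(low[0]=0,low[1]=1,low[2]=1,low[3]=2,low[4]=1,low[5]=?,low[6]=?); scc=(scc[0]=?,scc[1]=?,scc[2]=?,scc[3]=?,scc[4]=?,scc[5]=?,scc[6]=?)
step 4: low=(low[0]=0,low[1]=1,low[2]=1,low[3]=2,low[4]=1,low[5]=2,low[6]=?); scc=(scc[0]=?,scc[1]=?,scc[2]=?,scc[3]=?,scc[4]=?,scc[5]=?,scc[6]=?)
step 5: low=(low[0]=0,low[1]=1,low[2]=1,low[3]=2,low[4]=1,low[5]=2,low[6]=?); scc=(scc[0]=?,scc[1]=0,scc[2]=0,scc[3]=0,scc[4]=0,scc[5]=0,scc[6]=?)
step 6: low=(low[0]=0,low[1]=1,low[2]=1,low[3]=2,low[4]=1,low[5]=2,low[6]=?); scc=(scc[0]=1,scc[1]=0,scc[2]=0,scc[3]=0,scc[4]=0,scc[5]=0,scc[6]=?)
step 7: low=(low[0]=0,low[1]=1,low[2]=1,low[3]=2,low[4]=1,low[5]=2,low[6]=6); scc=(scc[0]=1,scc[1]=0,scc[2]=0,scc[3]=0,scc[4]=0,scc[5]=0,scc[6]=2)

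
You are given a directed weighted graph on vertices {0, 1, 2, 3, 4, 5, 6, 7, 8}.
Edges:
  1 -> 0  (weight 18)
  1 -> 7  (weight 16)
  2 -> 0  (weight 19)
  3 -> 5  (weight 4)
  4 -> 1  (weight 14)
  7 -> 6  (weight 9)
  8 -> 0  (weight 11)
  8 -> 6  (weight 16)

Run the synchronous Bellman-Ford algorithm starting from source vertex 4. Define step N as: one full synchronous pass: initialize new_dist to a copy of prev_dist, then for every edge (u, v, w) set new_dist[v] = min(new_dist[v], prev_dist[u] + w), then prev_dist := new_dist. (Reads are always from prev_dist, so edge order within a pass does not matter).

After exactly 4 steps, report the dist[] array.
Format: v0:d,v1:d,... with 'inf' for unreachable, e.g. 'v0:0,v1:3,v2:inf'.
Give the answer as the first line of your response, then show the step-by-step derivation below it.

v0:32,v1:14,v2:inf,v3:inf,v4:0,v5:inf,v6:39,v7:30,v8:inf

step 1: dist = v0:inf,v1:14,v2:inf,v3:inf,v4:0,v5:inf,v6:inf,v7:inf,v8:inf
step 2: dist = v0:32,v1:14,v2:inf,v3:inf,v4:0,v5:inf,v6:inf,v7:30,v8:inf
step 3: dist = v0:32,v1:14,v2:inf,v3:inf,v4:0,v5:inf,v6:39,v7:30,v8:inf
step 4: dist = v0:32,v1:14,v2:inf,v3:inf,v4:0,v5:inf,v6:39,v7:30,v8:inf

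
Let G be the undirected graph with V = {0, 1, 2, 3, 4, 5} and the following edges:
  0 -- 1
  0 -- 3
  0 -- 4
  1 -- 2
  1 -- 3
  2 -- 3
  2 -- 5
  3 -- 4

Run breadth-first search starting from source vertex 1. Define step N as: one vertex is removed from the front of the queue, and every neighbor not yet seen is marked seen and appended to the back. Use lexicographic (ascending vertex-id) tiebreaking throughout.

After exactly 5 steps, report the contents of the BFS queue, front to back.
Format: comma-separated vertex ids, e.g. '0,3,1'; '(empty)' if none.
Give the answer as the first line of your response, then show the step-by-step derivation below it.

5

step 1: dequeue 1; queue=[0,2,3]; order=1
step 2: dequeue 0; queue=[2,3,4]; order=1,0
step 3: dequeue 2; queue=[3,4,5]; order=1,0,2
step 4: dequeue 3; queue=[4,5]; order=1,0,2,3
step 5: dequeue 4; queue=[5]; order=1,0,2,3,4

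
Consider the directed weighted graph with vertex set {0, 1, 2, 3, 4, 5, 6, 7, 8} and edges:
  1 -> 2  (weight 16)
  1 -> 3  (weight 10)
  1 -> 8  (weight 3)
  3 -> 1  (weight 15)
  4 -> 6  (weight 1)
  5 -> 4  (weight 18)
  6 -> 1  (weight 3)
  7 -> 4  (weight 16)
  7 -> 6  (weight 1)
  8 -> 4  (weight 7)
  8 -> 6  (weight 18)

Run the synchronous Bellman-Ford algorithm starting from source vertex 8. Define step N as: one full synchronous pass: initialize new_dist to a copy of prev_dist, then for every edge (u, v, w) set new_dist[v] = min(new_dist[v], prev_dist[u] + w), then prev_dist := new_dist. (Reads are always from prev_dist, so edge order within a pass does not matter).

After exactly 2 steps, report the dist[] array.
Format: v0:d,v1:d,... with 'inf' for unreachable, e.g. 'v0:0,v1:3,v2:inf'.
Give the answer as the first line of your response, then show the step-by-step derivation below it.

v0:inf,v1:21,v2:inf,v3:inf,v4:7,v5:inf,v6:8,v7:inf,v8:0

step 1: dist = v0:inf,v1:inf,v2:inf,v3:inf,v4:7,v5:inf,v6:18,v7:inf,v8:0
step 2: dist = v0:inf,v1:21,v2:inf,v3:inf,v4:7,v5:inf,v6:8,v7:inf,v8:0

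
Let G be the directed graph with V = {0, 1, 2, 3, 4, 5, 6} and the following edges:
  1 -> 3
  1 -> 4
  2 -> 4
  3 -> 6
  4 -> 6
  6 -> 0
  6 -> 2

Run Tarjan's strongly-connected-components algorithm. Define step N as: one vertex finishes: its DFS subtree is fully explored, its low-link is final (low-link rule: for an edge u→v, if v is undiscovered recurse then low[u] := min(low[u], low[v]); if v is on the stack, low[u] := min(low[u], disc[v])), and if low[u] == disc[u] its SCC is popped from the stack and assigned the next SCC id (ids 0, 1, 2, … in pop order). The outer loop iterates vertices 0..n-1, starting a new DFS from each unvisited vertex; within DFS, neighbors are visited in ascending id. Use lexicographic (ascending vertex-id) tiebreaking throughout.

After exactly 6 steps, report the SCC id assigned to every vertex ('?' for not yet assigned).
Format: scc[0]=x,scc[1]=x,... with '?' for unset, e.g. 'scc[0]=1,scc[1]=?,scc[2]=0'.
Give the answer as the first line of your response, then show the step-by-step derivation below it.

scc[0]=0,scc[1]=3,scc[2]=1,scc[3]=2,scc[4]=1,scc[5]=?,scc[6]=1

step 1: low=(low[0]=0,low[1]=?,low[2]=?,low[3]=?,low[4]=?,low[5]=?,low[6]=?); scc=(scc[0]=0,scc[1]=?,scc[2]=?,scc[3]=?,scc[4]=?,scc[5]=?,scc[6]=?)
step 2: low=(low[0]=0,low[1]=1,low[2]=4,low[3]=2,low[4]=3,low[5]=?,low[6]=3); scc=(scc[0]=0,scc[1]=?,scc[2]=?,scc[3]=?,scc[4]=?,scc[5]=?,scc[6]=?)
step 3: low=(low[0]=0,low[1]=1,low[2]=3,low[3]=2,low[4]=3,low[5]=?,low[6]=3); scc=(scc[0]=0,scc[1]=?,scc[2]=?,scc[3]=?,scc[4]=?,scc[5]=?,scc[6]=?)
step 4: low=(low[0]=0,low[1]=1,low[2]=3,low[3]=2,low[4]=3,low[5]=?,low[6]=3); scc=(scc[0]=0,scc[1]=?,scc[2]=1,scc[3]=?,scc[4]=1,scc[5]=?,scc[6]=1)
step 5: low=(low[0]=0,low[1]=1,low[2]=3,low[3]=2,low[4]=3,low[5]=?,low[6]=3); scc=(scc[0]=0,scc[1]=?,scc[2]=1,scc[3]=2,scc[4]=1,scc[5]=?,scc[6]=1)
step 6: low=(low[0]=0,low[1]=1,low[2]=3,low[3]=2,low[4]=3,low[5]=?,low[6]=3); scc=(scc[0]=0,scc[1]=3,scc[2]=1,scc[3]=2,scc[4]=1,scc[5]=?,scc[6]=1)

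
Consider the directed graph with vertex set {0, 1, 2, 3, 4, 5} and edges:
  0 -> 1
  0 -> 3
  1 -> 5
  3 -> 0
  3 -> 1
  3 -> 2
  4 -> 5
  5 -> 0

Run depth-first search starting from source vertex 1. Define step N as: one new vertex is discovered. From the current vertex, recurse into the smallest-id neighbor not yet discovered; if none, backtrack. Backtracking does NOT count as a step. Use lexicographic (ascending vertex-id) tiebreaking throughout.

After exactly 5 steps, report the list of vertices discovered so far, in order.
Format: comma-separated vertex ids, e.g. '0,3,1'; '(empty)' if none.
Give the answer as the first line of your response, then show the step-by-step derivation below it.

1,5,0,3,2

step 1: discover 1; path=1; order=1
step 2: discover 5; path=1>5; order=1,5
step 3: discover 0; path=1>5>0; order=1,5,0
step 4: discover 3; path=1>5>0>3; order=1,5,0,3
step 5: discover 2; path=1>5>0>3>2; order=1,5,0,3,2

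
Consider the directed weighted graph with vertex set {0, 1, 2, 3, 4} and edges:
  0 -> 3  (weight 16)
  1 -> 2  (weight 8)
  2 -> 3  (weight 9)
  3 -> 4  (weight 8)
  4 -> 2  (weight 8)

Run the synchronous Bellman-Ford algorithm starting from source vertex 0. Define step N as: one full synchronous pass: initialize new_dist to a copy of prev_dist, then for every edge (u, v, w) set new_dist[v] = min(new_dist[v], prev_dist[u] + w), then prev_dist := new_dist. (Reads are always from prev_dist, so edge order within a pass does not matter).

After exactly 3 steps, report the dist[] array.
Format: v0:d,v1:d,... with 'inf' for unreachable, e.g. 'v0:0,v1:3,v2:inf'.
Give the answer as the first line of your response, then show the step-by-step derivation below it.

v0:0,v1:inf,v2:32,v3:16,v4:24

step 1: dist = v0:0,v1:inf,v2:inf,v3:16,v4:inf
step 2: dist = v0:0,v1:inf,v2:inf,v3:16,v4:24
step 3: dist = v0:0,v1:inf,v2:32,v3:16,v4:24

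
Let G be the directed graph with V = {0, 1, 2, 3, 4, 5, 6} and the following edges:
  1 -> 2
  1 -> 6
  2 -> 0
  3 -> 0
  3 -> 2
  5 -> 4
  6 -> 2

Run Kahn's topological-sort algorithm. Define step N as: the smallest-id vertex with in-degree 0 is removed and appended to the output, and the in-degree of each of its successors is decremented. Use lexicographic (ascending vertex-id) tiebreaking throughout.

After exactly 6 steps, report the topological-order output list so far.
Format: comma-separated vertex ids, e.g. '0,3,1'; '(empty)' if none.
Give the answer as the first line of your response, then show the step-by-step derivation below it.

1,3,5,4,6,2

step 1: output 1; order=[1]; indeg=(2,0,2,0,1,0,0)
step 2: output 3; order=[1,3]; indeg=(1,0,1,0,1,0,0)
step 3: output 5; order=[1,3,5]; indeg=(1,0,1,0,0,0,0)
step 4: output 4; order=[1,3,5,4]; indeg=(1,0,1,0,0,0,0)
step 5: output 6; order=[1,3,5,4,6]; indeg=(1,0,0,0,0,0,0)
step 6: output 2; order=[1,3,5,4,6,2]; indeg=(0,0,0,0,0,0,0)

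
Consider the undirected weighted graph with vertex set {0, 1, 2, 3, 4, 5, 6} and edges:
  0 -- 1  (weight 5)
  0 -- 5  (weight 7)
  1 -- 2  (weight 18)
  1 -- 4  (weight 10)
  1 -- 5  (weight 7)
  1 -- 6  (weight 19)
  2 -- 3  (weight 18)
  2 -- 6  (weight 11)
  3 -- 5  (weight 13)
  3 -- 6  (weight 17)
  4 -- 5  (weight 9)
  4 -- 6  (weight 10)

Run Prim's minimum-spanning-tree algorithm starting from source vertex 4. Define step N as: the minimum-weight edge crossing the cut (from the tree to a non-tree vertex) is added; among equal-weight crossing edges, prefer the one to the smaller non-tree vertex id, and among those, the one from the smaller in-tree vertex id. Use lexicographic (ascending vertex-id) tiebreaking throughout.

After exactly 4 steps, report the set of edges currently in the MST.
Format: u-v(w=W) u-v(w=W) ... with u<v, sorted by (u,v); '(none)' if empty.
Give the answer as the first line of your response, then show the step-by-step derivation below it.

0-1(w=5) 0-5(w=7) 4-5(w=9) 4-6(w=10)

step 1: add edge 4-5 (w=9); MST = {4-5(w=9)}
step 2: add edge 0-5 (w=7); MST = {0-5(w=7) 4-5(w=9)}
step 3: add edge 0-1 (w=5); MST = {0-1(w=5) 0-5(w=7) 4-5(w=9)}
step 4: add edge 4-6 (w=10); MST = {0-1(w=5) 0-5(w=7) 4-5(w=9) 4-6(w=10)}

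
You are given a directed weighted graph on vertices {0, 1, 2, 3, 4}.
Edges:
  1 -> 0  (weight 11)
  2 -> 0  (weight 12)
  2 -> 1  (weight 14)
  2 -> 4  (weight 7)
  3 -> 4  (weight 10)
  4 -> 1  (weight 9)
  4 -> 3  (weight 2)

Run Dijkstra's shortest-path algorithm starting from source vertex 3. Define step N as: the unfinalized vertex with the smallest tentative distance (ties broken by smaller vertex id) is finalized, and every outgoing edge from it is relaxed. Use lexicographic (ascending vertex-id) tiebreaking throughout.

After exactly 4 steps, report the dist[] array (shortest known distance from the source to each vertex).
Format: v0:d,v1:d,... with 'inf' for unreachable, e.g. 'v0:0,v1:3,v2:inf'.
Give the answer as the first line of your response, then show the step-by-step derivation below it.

v0:30,v1:19,v2:inf,v3:0,v4:10

step 1: dist = v0:inf,v1:inf,v2:inf,v3:0,v4:10
step 2: dist = v0:inf,v1:19,v2:inf,v3:0,v4:10
step 3: dist = v0:30,v1:19,v2:inf,v3:0,v4:10
step 4: dist = v0:30,v1:19,v2:inf,v3:0,v4:10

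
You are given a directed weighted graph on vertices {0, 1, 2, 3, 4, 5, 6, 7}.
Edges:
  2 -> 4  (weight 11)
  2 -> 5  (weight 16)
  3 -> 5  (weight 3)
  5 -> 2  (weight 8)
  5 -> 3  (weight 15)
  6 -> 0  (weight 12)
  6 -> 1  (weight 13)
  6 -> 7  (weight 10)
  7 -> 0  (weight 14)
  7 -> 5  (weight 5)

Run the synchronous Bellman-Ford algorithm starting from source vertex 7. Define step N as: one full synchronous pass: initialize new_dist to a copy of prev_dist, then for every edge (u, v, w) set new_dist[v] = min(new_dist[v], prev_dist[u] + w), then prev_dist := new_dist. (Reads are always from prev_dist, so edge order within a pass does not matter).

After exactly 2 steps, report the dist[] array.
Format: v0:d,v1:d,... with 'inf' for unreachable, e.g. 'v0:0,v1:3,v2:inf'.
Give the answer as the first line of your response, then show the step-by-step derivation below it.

v0:14,v1:inf,v2:13,v3:20,v4:inf,v5:5,v6:inf,v7:0

step 1: dist = v0:14,v1:inf,v2:inf,v3:inf,v4:inf,v5:5,v6:inf,v7:0
step 2: dist = v0:14,v1:inf,v2:13,v3:20,v4:inf,v5:5,v6:inf,v7:0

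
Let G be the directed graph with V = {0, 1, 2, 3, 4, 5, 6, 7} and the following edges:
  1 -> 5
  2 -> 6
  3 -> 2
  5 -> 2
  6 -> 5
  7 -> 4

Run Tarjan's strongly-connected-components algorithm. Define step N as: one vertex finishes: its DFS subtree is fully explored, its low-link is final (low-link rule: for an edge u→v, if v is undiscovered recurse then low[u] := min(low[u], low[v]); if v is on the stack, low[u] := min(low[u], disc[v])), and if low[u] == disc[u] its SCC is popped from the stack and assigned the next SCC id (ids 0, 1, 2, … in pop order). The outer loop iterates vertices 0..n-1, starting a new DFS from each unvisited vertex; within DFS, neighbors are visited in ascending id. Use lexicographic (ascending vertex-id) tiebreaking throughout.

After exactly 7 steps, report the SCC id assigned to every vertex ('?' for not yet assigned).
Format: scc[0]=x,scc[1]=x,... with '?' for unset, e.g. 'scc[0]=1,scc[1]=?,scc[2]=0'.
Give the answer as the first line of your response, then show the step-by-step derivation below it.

scc[0]=0,scc[1]=2,scc[2]=1,scc[3]=3,scc[4]=4,scc[5]=1,scc[6]=1,scc[7]=?

step 1: low=(low[0]=0,low[1]=?,low[2]=?,low[3]=?,low[4]=?,low[5]=?,low[6]=?,low[7]=?); scc=(scc[0]=0,scc[1]=?,scc[2]=?,scc[3]=?,scc[4]=?,scc[5]=?,scc[6]=?,scc[7]=?)
step 2: low=(low[0]=0,low[1]=1,low[2]=3,low[3]=?,low[4]=?,low[5]=2,low[6]=2,low[7]=?); scc=(scc[0]=0,scc[1]=?,scc[2]=?,scc[3]=?,scc[4]=?,scc[5]=?,scc[6]=?,scc[7]=?)
step 3: low=(low[0]=0,low[1]=1,low[2]=2,low[3]=?,low[4]=?,low[5]=2,low[6]=2,low[7]=?); scc=(scc[0]=0,scc[1]=?,scc[2]=?,scc[3]=?,scc[4]=?,scc[5]=?,scc[6]=?,scc[7]=?)
step 4: low=(low[0]=0,low[1]=1,low[2]=2,low[3]=?,low[4]=?,low[5]=2,low[6]=2,low[7]=?); scc=(scc[0]=0,scc[1]=?,scc[2]=1,scc[3]=?,scc[4]=?,scc[5]=1,scc[6]=1,scc[7]=?)
step 5: low=(low[0]=0,low[1]=1,low[2]=2,low[3]=?,low[4]=?,low[5]=2,low[6]=2,low[7]=?); scc=(scc[0]=0,scc[1]=2,scc[2]=1,scc[3]=?,scc[4]=?,scc[5]=1,scc[6]=1,scc[7]=?)
step 6: low=(low[0]=0,low[1]=1,low[2]=2,low[3]=5,low[4]=?,low[5]=2,low[6]=2,low[7]=?); scc=(scc[0]=0,scc[1]=2,scc[2]=1,scc[3]=3,scc[4]=?,scc[5]=1,scc[6]=1,scc[7]=?)
step 7: low=(low[0]=0,low[1]=1,low[2]=2,low[3]=5,low[4]=6,low[5]=2,low[6]=2,low[7]=?); scc=(scc[0]=0,scc[1]=2,scc[2]=1,scc[3]=3,scc[4]=4,scc[5]=1,scc[6]=1,scc[7]=?)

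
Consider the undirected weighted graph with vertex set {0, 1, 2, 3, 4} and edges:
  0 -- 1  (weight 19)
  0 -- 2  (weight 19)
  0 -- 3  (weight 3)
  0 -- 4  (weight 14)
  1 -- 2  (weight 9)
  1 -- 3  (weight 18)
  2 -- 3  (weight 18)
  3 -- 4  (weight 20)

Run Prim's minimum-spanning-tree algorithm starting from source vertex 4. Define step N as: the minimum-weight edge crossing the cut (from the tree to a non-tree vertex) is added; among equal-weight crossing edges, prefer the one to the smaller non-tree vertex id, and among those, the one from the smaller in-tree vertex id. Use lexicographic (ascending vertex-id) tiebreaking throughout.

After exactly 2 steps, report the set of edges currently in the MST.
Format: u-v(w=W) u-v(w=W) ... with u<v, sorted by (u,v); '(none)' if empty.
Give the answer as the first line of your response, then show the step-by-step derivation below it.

0-3(w=3) 0-4(w=14)

step 1: add edge 0-4 (w=14); MST = {0-4(w=14)}
step 2: add edge 0-3 (w=3); MST = {0-3(w=3) 0-4(w=14)}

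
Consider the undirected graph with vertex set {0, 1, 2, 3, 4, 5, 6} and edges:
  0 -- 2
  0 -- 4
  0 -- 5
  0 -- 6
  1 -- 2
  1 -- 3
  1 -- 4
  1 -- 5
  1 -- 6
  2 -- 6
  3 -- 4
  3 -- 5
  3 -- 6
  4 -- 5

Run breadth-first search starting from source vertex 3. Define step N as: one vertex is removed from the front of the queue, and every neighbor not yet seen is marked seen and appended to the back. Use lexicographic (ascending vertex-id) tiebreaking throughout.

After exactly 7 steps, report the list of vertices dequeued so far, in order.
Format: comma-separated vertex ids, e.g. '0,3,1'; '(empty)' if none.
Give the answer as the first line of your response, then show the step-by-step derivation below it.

3,1,4,5,6,2,0

step 1: dequeue 3; queue=[1,4,5,6]; order=3
step 2: dequeue 1; queue=[4,5,6,2]; order=3,1
step 3: dequeue 4; queue=[5,6,2,0]; order=3,1,4
step 4: dequeue 5; queue=[6,2,0]; order=3,1,4,5
step 5: dequeue 6; queue=[2,0]; order=3,1,4,5,6
step 6: dequeue 2; queue=[0]; order=3,1,4,5,6,2
step 7: dequeue 0; queue=[(empty)]; order=3,1,4,5,6,2,0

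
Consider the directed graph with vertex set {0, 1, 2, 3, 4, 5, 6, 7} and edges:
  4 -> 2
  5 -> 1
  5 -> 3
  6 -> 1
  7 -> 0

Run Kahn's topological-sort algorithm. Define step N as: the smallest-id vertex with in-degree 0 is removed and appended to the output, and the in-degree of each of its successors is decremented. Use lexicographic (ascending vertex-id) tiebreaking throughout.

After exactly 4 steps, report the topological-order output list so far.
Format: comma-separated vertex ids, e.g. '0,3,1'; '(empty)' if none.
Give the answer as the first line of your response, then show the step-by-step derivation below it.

4,2,5,3

step 1: output 4; order=[4]; indeg=(1,2,0,1,0,0,0,0)
step 2: output 2; order=[4,2]; indeg=(1,2,0,1,0,0,0,0)
step 3: output 5; order=[4,2,5]; indeg=(1,1,0,0,0,0,0,0)
step 4: output 3; order=[4,2,5,3]; indeg=(1,1,0,0,0,0,0,0)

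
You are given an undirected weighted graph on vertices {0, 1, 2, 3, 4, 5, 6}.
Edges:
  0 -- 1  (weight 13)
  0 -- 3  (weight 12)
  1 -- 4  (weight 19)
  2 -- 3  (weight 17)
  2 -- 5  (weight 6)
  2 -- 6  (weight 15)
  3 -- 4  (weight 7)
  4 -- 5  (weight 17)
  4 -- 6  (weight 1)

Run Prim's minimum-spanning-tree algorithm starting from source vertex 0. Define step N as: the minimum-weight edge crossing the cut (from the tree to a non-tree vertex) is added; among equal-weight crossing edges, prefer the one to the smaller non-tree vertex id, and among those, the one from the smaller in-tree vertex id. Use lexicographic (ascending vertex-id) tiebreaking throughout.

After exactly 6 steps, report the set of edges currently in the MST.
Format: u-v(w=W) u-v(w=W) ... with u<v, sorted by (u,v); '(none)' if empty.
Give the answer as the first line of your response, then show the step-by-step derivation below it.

0-1(w=13) 0-3(w=12) 2-5(w=6) 2-6(w=15) 3-4(w=7) 4-6(w=1)

step 1: add edge 0-3 (w=12); MST = {0-3(w=12)}
step 2: add edge 3-4 (w=7); MST = {0-3(w=12) 3-4(w=7)}
step 3: add edge 4-6 (w=1); MST = {0-3(w=12) 3-4(w=7) 4-6(w=1)}
step 4: add edge 0-1 (w=13); MST = {0-1(w=13) 0-3(w=12) 3-4(w=7) 4-6(w=1)}
step 5: add edge 2-6 (w=15); MST = {0-1(w=13) 0-3(w=12) 2-6(w=15) 3-4(w=7) 4-6(w=1)}
step 6: add edge 2-5 (w=6); MST = {0-1(w=13) 0-3(w=12) 2-5(w=6) 2-6(w=15) 3-4(w=7) 4-6(w=1)}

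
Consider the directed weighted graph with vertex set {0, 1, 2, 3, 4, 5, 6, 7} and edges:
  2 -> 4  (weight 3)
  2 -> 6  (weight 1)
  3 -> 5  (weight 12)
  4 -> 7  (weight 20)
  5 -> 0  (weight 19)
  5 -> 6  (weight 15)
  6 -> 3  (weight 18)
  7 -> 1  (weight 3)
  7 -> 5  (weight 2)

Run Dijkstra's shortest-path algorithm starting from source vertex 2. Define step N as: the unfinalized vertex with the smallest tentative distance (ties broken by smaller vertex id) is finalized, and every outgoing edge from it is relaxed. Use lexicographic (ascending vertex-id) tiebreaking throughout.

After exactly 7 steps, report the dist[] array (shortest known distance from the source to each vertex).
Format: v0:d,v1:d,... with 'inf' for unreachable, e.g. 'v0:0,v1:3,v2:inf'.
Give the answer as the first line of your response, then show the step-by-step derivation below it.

v0:44,v1:26,v2:0,v3:19,v4:3,v5:25,v6:1,v7:23

step 1: dist = v0:inf,v1:inf,v2:0,v3:inf,v4:3,v5:inf,v6:1,v7:inf
step 2: dist = v0:inf,v1:inf,v2:0,v3:19,v4:3,v5:inf,v6:1,v7:inf
step 3: dist = v0:inf,v1:inf,v2:0,v3:19,v4:3,v5:inf,v6:1,v7:23
step 4: dist = v0:inf,v1:inf,v2:0,v3:19,v4:3,v5:31,v6:1,v7:23
step 5: dist = v0:inf,v1:26,v2:0,v3:19,v4:3,v5:25,v6:1,v7:23
step 6: dist = v0:44,v1:26,v2:0,v3:19,v4:3,v5:25,v6:1,v7:23
step 7: dist = v0:44,v1:26,v2:0,v3:19,v4:3,v5:25,v6:1,v7:23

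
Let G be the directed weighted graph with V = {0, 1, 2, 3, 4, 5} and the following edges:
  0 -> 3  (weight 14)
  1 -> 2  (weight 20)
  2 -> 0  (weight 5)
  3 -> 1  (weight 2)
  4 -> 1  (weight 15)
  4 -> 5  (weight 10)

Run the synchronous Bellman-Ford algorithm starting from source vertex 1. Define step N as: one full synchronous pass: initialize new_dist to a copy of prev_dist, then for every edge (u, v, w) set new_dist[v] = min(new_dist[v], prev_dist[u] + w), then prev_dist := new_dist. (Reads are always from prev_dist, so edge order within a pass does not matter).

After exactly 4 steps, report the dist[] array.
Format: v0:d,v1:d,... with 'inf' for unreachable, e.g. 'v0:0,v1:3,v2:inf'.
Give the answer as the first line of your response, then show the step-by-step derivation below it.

v0:25,v1:0,v2:20,v3:39,v4:inf,v5:inf

step 1: dist = v0:inf,v1:0,v2:20,v3:inf,v4:inf,v5:inf
step 2: dist = v0:25,v1:0,v2:20,v3:inf,v4:inf,v5:inf
step 3: dist = v0:25,v1:0,v2:20,v3:39,v4:inf,v5:inf
step 4: dist = v0:25,v1:0,v2:20,v3:39,v4:inf,v5:inf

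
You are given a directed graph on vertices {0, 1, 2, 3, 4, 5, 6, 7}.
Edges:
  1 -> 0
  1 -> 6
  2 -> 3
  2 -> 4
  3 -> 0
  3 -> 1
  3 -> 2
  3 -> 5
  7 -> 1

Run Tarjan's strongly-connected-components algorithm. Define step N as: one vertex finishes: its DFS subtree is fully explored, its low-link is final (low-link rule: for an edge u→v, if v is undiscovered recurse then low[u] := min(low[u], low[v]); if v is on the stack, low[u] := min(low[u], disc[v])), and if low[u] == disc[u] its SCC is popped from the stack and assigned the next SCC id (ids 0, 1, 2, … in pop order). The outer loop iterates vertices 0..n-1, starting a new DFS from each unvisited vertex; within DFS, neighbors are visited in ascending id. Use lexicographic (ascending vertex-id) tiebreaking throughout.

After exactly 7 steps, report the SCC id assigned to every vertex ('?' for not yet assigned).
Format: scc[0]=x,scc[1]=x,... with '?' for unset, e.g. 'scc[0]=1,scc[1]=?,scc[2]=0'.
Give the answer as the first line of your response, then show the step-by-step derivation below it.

scc[0]=0,scc[1]=2,scc[2]=5,scc[3]=5,scc[4]=4,scc[5]=3,scc[6]=1,scc[7]=?

step 1: low=(low[0]=0,low[1]=?,low[2]=?,low[3]=?,low[4]=?,low[5]=?,low[6]=?,low[7]=?); scc=(scc[0]=0,scc[1]=?,scc[2]=?,scc[3]=?,scc[4]=?,scc[5]=?,scc[6]=?,scc[7]=?)
step 2: low=(low[0]=0,low[1]=1,low[2]=?,low[3]=?,low[4]=?,low[5]=?,low[6]=2,low[7]=?); scc=(scc[0]=0,scc[1]=?,scc[2]=?,scc[3]=?,scc[4]=?,scc[5]=?,scc[6]=1,scc[7]=?)
step 3: low=(low[0]=0,low[1]=1,low[2]=?,low[3]=?,low[4]=?,low[5]=?,low[6]=2,low[7]=?); scc=(scc[0]=0,scc[1]=2,scc[2]=?,scc[3]=?,scc[4]=?,scc[5]=?,scc[6]=1,scc[7]=?)
step 4: low=(low[0]=0,low[1]=1,low[2]=3,low[3]=3,low[4]=?,low[5]=5,low[6]=2,low[7]=?); scc=(scc[0]=0,scc[1]=2,scc[2]=?,scc[3]=?,scc[4]=?,scc[5]=3,scc[6]=1,scc[7]=?)
step 5: low=(low[0]=0,low[1]=1,low[2]=3,low[3]=3,low[4]=?,low[5]=5,low[6]=2,low[7]=?); scc=(scc[0]=0,scc[1]=2,scc[2]=?,scc[3]=?,scc[4]=?,scc[5]=3,scc[6]=1,scc[7]=?)
step 6: low=(low[0]=0,low[1]=1,low[2]=3,low[3]=3,low[4]=6,low[5]=5,low[6]=2,low[7]=?); scc=(scc[0]=0,scc[1]=2,scc[2]=?,scc[3]=?,scc[4]=4,scc[5]=3,scc[6]=1,scc[7]=?)
step 7: low=(low[0]=0,low[1]=1,low[2]=3,low[3]=3,low[4]=6,low[5]=5,low[6]=2,low[7]=?); scc=(scc[0]=0,scc[1]=2,scc[2]=5,scc[3]=5,scc[4]=4,scc[5]=3,scc[6]=1,scc[7]=?)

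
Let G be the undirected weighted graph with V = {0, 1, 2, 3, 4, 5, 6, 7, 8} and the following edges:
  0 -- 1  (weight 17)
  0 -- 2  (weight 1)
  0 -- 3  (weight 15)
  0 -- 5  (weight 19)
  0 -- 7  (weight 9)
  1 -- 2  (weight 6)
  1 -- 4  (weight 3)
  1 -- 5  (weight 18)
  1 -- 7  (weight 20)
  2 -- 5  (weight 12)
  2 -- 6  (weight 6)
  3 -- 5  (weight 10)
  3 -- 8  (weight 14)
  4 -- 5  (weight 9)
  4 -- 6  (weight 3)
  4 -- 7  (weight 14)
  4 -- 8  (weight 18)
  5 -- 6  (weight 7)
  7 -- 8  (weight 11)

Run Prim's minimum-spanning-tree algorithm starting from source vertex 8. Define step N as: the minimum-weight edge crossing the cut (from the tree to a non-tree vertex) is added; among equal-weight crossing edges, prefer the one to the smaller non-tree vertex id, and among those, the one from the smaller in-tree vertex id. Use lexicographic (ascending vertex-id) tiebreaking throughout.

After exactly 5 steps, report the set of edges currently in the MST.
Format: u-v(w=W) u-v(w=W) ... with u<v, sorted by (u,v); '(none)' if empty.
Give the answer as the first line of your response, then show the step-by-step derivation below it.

0-2(w=1) 0-7(w=9) 1-2(w=6) 1-4(w=3) 7-8(w=11)

step 1: add edge 7-8 (w=11); MST = {7-8(w=11)}
step 2: add edge 0-7 (w=9); MST = {0-7(w=9) 7-8(w=11)}
step 3: add edge 0-2 (w=1); MST = {0-2(w=1) 0-7(w=9) 7-8(w=11)}
step 4: add edge 1-2 (w=6); MST = {0-2(w=1) 0-7(w=9) 1-2(w=6) 7-8(w=11)}
step 5: add edge 1-4 (w=3); MST = {0-2(w=1) 0-7(w=9) 1-2(w=6) 1-4(w=3) 7-8(w=11)}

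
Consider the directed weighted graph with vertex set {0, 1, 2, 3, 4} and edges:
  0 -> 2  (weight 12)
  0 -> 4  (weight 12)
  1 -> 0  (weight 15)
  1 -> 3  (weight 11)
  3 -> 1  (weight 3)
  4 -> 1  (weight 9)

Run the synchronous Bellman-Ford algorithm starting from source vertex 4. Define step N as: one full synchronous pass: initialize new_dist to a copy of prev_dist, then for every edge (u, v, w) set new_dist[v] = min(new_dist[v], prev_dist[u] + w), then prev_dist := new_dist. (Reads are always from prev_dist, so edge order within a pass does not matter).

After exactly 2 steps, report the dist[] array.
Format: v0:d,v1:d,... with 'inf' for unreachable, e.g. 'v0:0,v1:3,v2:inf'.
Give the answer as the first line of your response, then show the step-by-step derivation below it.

v0:24,v1:9,v2:inf,v3:20,v4:0

step 1: dist = v0:inf,v1:9,v2:inf,v3:inf,v4:0
step 2: dist = v0:24,v1:9,v2:inf,v3:20,v4:0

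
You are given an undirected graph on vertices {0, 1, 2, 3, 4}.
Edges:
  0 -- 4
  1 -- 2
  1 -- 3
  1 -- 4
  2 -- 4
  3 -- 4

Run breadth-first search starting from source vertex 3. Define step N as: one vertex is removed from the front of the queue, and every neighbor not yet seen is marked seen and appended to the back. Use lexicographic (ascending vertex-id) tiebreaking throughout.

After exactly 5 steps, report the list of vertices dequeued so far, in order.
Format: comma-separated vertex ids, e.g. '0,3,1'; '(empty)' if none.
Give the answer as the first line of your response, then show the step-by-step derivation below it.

3,1,4,2,0

step 1: dequeue 3; queue=[1,4]; order=3
step 2: dequeue 1; queue=[4,2]; order=3,1
step 3: dequeue 4; queue=[2,0]; order=3,1,4
step 4: dequeue 2; queue=[0]; order=3,1,4,2
step 5: dequeue 0; queue=[(empty)]; order=3,1,4,2,0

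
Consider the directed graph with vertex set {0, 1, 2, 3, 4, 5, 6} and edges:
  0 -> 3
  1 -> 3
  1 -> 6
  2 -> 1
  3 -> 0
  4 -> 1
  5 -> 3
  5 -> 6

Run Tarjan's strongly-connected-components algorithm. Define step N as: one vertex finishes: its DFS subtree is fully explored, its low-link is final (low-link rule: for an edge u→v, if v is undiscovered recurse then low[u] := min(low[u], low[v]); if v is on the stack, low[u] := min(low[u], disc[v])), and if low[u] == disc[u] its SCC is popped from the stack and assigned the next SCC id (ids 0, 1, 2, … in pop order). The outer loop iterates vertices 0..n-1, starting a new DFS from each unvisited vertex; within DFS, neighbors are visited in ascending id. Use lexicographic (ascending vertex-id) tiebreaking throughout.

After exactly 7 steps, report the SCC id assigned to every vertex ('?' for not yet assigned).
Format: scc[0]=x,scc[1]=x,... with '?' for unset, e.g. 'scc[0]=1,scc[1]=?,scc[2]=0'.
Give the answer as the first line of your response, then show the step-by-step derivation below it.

scc[0]=0,scc[1]=2,scc[2]=3,scc[3]=0,scc[4]=4,scc[5]=5,scc[6]=1

step 1: low=(low[0]=0,low[1]=?,low[2]=?,low[3]=0,low[4]=?,low[5]=?,low[6]=?); scc=(scc[0]=?,scc[1]=?,scc[2]=?,scc[3]=?,scc[4]=?,scc[5]=?,scc[6]=?)
step 2: low=(low[0]=0,low[1]=?,low[2]=?,low[3]=0,low[4]=?,low[5]=?,low[6]=?); scc=(scc[0]=0,scc[1]=?,scc[2]=?,scc[3]=0,scc[4]=?,scc[5]=?,scc[6]=?)
step 3: low=(low[0]=0,low[1]=2,low[2]=?,low[3]=0,low[4]=?,low[5]=?,low[6]=3); scc=(scc[0]=0,scc[1]=?,scc[2]=?,scc[3]=0,scc[4]=?,scc[5]=?,scc[6]=1)
step 4: low=(low[0]=0,low[1]=2,low[2]=?,low[3]=0,low[4]=?,low[5]=?,low[6]=3); scc=(scc[0]=0,scc[1]=2,scc[2]=?,scc[3]=0,scc[4]=?,scc[5]=?,scc[6]=1)
step 5: low=(low[0]=0,low[1]=2,low[2]=4,low[3]=0,low[4]=?,low[5]=?,low[6]=3); scc=(scc[0]=0,scc[1]=2,scc[2]=3,scc[3]=0,scc[4]=?,scc[5]=?,scc[6]=1)
step 6: low=(low[0]=0,low[1]=2,low[2]=4,low[3]=0,low[4]=5,low[5]=?,low[6]=3); scc=(scc[0]=0,scc[1]=2,scc[2]=3,scc[3]=0,scc[4]=4,scc[5]=?,scc[6]=1)
step 7: low=(low[0]=0,low[1]=2,low[2]=4,low[3]=0,low[4]=5,low[5]=6,low[6]=3); scc=(scc[0]=0,scc[1]=2,scc[2]=3,scc[3]=0,scc[4]=4,scc[5]=5,scc[6]=1)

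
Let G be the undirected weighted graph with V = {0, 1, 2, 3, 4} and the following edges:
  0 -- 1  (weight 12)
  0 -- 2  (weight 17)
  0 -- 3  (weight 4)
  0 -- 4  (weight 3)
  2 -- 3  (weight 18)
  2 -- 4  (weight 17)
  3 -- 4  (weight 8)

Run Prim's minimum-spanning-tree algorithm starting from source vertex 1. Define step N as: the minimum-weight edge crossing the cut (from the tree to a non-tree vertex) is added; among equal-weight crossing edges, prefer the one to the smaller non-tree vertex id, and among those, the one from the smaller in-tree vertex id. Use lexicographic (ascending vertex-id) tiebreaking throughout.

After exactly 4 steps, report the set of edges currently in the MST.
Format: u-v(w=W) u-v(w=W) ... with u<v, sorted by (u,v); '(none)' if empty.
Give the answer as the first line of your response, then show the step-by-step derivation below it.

0-1(w=12) 0-2(w=17) 0-3(w=4) 0-4(w=3)

step 1: add edge 0-1 (w=12); MST = {0-1(w=12)}
step 2: add edge 0-4 (w=3); MST = {0-1(w=12) 0-4(w=3)}
step 3: add edge 0-3 (w=4); MST = {0-1(w=12) 0-3(w=4) 0-4(w=3)}
step 4: add edge 0-2 (w=17); MST = {0-1(w=12) 0-2(w=17) 0-3(w=4) 0-4(w=3)}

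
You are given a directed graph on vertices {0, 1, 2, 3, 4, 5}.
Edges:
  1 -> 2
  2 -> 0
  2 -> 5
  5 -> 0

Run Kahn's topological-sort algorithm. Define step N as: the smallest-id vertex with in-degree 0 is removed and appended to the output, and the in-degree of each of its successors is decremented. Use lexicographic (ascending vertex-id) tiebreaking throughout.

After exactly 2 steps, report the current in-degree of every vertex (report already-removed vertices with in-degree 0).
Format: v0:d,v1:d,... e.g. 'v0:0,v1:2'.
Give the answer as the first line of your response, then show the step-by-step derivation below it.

v0:1,v1:0,v2:0,v3:0,v4:0,v5:0

step 1: output 1; order=[1]; indeg=(2,0,0,0,0,1)
step 2: output 2; order=[1,2]; indeg=(1,0,0,0,0,0)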